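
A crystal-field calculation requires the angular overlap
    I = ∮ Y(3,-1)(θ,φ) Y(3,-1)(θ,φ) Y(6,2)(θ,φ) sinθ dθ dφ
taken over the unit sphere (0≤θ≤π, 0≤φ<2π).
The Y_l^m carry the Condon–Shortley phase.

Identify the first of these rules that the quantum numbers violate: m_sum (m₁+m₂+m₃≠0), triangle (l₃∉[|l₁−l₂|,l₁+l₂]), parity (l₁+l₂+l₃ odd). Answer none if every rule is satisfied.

none

azimuthal sum: -1 − 1 + 2 = 0  ✓
0 ≤ 6 ≤ 6 (triangle on l)  ✓
L = 3 + 3 + 6 = 12 (even)  ✓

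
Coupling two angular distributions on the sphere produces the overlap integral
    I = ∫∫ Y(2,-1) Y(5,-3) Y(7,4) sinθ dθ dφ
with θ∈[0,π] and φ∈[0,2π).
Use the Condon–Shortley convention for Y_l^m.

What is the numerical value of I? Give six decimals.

0.252127

Checks pass: Σm=0; 14 even; l₃=7∈[3,7].
(2·2+1)(2·5+1)(2·7+1) = 825
Δ: 0! 4! 10! / 15! → 1/15015
sum: t=0:+1/57600 = 1/57600
3j²(2 5 7; 0 0 0) = Δ·Π!·Σ² = 21/715  (sign -1)
sum: t=0:+1/483840 = 1/483840
3j²(2 5 7; -1 -3 4) = Δ·Π!·Σ² = 3/91  (sign -1)
combine: 4πI² = 825·21/715·3/91 = 135/169
take √, sign +1: I = 0.25212656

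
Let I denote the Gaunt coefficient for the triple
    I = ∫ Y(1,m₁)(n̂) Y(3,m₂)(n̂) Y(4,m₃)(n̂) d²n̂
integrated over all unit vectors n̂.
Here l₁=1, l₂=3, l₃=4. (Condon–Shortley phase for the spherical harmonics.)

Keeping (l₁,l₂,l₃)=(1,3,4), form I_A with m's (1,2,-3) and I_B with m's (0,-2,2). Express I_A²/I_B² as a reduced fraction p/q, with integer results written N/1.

7/4

l's match ⇒ only the (l;m) 3-j factors differ between A and B.
A: triangle coeff Δ(1,3,4) = 1/252; Σ_t [0,0]: t=0:+1/240 = 1/240; (3j)²=1/12 [(1 3 4; 1 2 -3)], sign=-1
B: triangle coeff Δ(1,3,4) = 1/252; Σ_t [0,0]: t=0:+1/120 = 1/120; (3j)²=1/21 [(1 3 4; 0 -2 2)], sign=+1
I_A²/I_B² = (1/12)/(1/21) = 7/4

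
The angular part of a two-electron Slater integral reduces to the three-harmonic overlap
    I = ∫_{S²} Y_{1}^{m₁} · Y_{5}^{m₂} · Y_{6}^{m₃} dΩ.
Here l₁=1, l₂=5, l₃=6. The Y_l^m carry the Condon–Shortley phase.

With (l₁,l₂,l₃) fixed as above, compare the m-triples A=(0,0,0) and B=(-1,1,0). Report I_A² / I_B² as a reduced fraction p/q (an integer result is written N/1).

12/5

Same 1,5,6: normalisation and zero-m 3j drop out of the ratio.
A: Δ: 0! 2! 10! / 13! → 1/858; sum: t=0:+1/14400 = 1/14400; 3j²(1 5 6; 0 0 0) = Δ·Π!·Σ² = 6/143  (sign +1)
B: Δ: 0! 2! 10! / 13! → 1/858; sum: t=0:+1/34560 = 1/34560; 3j²(1 5 6; -1 1 0) = Δ·Π!·Σ² = 5/286  (sign +1)
I_A²/I_B² = (6/143)/(5/286) = 12/5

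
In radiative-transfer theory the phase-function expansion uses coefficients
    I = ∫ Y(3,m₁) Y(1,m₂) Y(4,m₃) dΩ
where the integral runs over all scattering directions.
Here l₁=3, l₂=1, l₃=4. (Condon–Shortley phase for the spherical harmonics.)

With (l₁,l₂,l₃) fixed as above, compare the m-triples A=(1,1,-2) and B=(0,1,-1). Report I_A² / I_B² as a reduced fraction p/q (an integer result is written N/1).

Same 3,1,4: normalisation and zero-m 3j drop out of the ratio.
A: Δ: 0! 6! 2! / 9! → 1/252; sum: t=0:+1/96 = 1/96; 3j²(3 1 4; 1 1 -2) = Δ·Π!·Σ² = 5/84  (sign +1)
B: Δ: 0! 6! 2! / 9! → 1/252; sum: t=0:+1/72 = 1/72; 3j²(3 1 4; 0 1 -1) = Δ·Π!·Σ² = 5/126  (sign -1)
I_A²/I_B² = (5/84)/(5/126) = 3/2

3/2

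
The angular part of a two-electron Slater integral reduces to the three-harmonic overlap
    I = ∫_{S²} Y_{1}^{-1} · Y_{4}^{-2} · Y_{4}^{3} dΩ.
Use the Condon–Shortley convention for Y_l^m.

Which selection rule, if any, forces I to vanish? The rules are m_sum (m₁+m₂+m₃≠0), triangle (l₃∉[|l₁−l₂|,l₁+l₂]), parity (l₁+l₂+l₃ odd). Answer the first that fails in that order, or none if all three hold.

parity

m₁+m₂+m₃ = -1 − 2 + 3 = 0  ✓
triangle: |1−4|=3 ≤ l₃=4 ≤ 1+4=5  ✓
parity: l₁+l₂+l₃ = 9 is odd  ✗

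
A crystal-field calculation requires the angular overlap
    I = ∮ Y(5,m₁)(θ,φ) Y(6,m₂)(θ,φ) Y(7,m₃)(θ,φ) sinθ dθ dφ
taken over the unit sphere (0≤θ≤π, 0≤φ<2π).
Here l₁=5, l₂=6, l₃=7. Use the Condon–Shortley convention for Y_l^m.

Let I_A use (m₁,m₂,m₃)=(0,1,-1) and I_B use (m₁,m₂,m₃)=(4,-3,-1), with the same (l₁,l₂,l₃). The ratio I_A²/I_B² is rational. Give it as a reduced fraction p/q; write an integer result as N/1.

7225/21952

Same 5,6,7: normalisation and zero-m 3j drop out of the ratio.
A: Δ: 4! 6! 8! / 19! → 1/174594420; sum: t=0:+1/14515200 t=1:−1/414720 t=2:+1/103680 t=3:−1/165888 t=4:+1/2073600 = 17/9676800; 3j²(5 6 7; 0 1 -1) = Δ·Π!·Σ² = 85/19019  (sign +1)
B: Δ: 4! 6! 8! / 19! → 1/174594420; sum: t=0:+1/2073600 t=1:−1/6220800 = 1/3110400; 3j²(5 6 7; 4 -3 -1) = Δ·Π!·Σ² = 3136/230945  (sign +1)
I_A²/I_B² = (85/19019)/(3136/230945) = 7225/21952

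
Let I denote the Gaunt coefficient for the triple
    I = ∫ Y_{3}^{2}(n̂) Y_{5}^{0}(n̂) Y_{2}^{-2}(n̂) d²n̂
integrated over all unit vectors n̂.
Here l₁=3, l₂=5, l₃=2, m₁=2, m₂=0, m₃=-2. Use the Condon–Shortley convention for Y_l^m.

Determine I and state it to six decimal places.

Checks pass: Σm=0; 10 even; l₃=2∈[2,8].
(2·3+1)(2·5+1)(2·2+1) = 385
Δ: 6! 0! 4! / 11! → 1/2310
sum: t=3:−1/144 = -1/144
3j²(3 5 2; 0 0 0) = Δ·Π!·Σ² = 10/231  (sign -1)
sum: t=1:−1/2880 = -1/2880
3j²(3 5 2; 2 0 -2) = Δ·Π!·Σ² = 1/462  (sign -1)
combine: 4πI² = 385·10/231·1/462 = 25/693
take √, sign +1: I = 0.05357948

0.053579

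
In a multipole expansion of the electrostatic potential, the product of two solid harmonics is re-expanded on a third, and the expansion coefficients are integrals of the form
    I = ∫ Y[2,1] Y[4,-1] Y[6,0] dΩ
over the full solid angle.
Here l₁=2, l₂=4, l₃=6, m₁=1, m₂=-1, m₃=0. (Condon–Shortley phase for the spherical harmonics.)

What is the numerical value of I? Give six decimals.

0.174223

Checks pass: Σm=0; 12 even; l₃=6∈[2,6].
(2·2+1)(2·4+1)(2·6+1) = 585
Δ: 0! 4! 8! / 13! → 1/6435
sum: t=0:+1/2304 = 1/2304
3j²(2 4 6; 0 0 0) = Δ·Π!·Σ² = 5/143  (sign +1)
sum: t=0:+1/4320 = 1/4320
3j²(2 4 6; 1 -1 0) = Δ·Π!·Σ² = 8/429  (sign +1)
combine: 4πI² = 585·5/143·8/429 = 600/1573
take √, sign +1: I = 0.17422334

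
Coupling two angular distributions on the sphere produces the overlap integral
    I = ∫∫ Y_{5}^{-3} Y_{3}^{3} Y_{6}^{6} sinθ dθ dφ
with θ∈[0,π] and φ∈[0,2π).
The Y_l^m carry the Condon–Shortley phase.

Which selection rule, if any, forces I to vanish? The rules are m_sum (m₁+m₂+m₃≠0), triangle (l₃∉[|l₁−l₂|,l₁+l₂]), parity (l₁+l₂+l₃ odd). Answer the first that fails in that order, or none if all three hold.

m₁+m₂+m₃ = -3 + 3 + 6 = 6  ✗
triangle: |5−3|=2 ≤ l₃=6 ≤ 5+3=8
parity: l₁+l₂+l₃ = 14 is even

m_sum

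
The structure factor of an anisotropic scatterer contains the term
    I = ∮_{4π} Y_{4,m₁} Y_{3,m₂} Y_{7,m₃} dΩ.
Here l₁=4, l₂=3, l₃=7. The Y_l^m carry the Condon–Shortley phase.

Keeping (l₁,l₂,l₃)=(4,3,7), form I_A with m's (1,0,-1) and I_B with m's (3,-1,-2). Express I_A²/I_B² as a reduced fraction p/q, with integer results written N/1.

56/9

Same 4,3,7: normalisation and zero-m 3j drop out of the ratio.
A: Δ: 0! 8! 6! / 15! → 1/45045; sum: t=0:+1/25920 = 1/25920; 3j²(4 3 7; 1 0 -1) = Δ·Π!·Σ² = 32/1287  (sign +1)
B: Δ: 0! 8! 6! / 15! → 1/45045; sum: t=0:+1/241920 = 1/241920; 3j²(4 3 7; 3 -1 -2) = Δ·Π!·Σ² = 4/1001  (sign -1)
I_A²/I_B² = (32/1287)/(4/1001) = 56/9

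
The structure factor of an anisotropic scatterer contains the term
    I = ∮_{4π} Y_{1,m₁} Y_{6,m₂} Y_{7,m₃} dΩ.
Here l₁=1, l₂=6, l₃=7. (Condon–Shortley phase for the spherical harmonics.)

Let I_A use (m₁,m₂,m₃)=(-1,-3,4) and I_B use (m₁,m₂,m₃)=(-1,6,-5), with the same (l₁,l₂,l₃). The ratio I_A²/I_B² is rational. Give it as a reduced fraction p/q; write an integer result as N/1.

Shared (l₁,l₂,l₃)=(1,6,7): N and (l;000)² cancel in I_A²/I_B².
A: Δ = 0!·2!·12!/15! = 1/1365; Racah Σ t=0..0: t=0:+1/4354560 = 1/4354560; ⇒ 3j(1 6 7; -1 -3 4)² = 11/273, sgn -1
B: Δ = 0!·2!·12!/15! = 1/1365; Racah Σ t=0..0: t=0:+1/958003200 = 1/958003200; ⇒ 3j(1 6 7; -1 6 -5)² = 1/1365, sgn +1
I_A²/I_B² = (11/273)/(1/1365) = 55/1

55/1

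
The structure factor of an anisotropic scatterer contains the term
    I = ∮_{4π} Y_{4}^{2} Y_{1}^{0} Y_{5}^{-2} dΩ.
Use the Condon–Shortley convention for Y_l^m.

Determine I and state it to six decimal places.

0.225034

Checks pass: Σm=0; 10 even; l₃=5∈[3,5].
(2·4+1)(2·1+1)(2·5+1) = 297
Δ: 0! 8! 2! / 11! → 1/495
sum: t=0:+1/576 = 1/576
3j²(4 1 5; 0 0 0) = Δ·Π!·Σ² = 5/99  (sign -1)
sum: t=0:+1/1440 = 1/1440
3j²(4 1 5; 2 0 -2) = Δ·Π!·Σ² = 7/165  (sign -1)
combine: 4πI² = 297·5/99·7/165 = 7/11
take √, sign +1: I = 0.22503380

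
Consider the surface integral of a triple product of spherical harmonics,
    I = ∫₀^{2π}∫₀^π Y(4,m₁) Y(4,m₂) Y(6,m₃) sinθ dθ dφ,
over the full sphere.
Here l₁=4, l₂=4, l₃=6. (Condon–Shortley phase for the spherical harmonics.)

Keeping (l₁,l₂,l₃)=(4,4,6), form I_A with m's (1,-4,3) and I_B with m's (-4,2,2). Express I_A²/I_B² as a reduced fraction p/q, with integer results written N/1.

Shared (l₁,l₂,l₃)=(4,4,6): N and (l;000)² cancel in I_A²/I_B².
A: Δ = 2!·6!·6!/15! = 1/1261260; Racah Σ t=0..0: t=0:+1/51840 = 1/51840; ⇒ 3j(4 4 6; 1 -4 3)² = 8/429, sgn -1
B: Δ = 2!·6!·6!/15! = 1/1261260; Racah Σ t=2..2: t=2:+1/69120 = 1/69120; ⇒ 3j(4 4 6; -4 2 2)² = 4/429, sgn +1
I_A²/I_B² = (8/429)/(4/429) = 2/1

2/1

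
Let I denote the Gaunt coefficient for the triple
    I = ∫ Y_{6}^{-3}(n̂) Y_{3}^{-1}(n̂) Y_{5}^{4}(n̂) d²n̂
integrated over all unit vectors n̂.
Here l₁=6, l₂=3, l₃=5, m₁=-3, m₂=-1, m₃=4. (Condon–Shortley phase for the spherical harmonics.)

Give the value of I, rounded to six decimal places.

Checks pass: Σm=0; 14 even; l₃=5∈[3,9].
(2·6+1)(2·3+1)(2·5+1) = 1001
Δ: 4! 8! 2! / 15! → 1/675675
sum: t=1:−1/8640 t=2:+1/2304 t=3:−1/8640 = 7/34560
3j²(6 3 5; 0 0 0) = Δ·Π!·Σ² = 7/429  (sign -1)
sum: t=1:−1/241920 t=2:+1/40320 = 1/48384
3j²(6 3 5; -3 -1 4) = Δ·Π!·Σ² = 24/1001  (sign -1)
combine: 4πI² = 1001·7/429·24/1001 = 56/143
take √, sign +1: I = 0.17653103

0.176531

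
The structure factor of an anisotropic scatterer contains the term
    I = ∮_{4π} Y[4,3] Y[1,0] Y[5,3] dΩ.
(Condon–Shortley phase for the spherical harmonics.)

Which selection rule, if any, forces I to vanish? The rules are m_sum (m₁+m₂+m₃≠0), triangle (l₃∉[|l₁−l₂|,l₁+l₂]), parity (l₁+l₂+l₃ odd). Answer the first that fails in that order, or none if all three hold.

azimuthal sum: 3 + 0 + 3 = 6  ✗
3 ≤ 5 ≤ 5 (triangle on l)
L = 4 + 1 + 5 = 10 (even)

m_sum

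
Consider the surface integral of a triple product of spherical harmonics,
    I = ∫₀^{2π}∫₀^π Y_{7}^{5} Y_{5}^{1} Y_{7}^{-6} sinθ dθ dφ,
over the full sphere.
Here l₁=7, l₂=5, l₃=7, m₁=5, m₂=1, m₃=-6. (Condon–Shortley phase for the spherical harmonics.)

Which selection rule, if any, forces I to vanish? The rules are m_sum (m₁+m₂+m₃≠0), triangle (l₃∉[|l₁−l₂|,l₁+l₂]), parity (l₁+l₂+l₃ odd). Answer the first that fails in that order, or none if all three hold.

parity

Σmᵢ = 0  ✓
l₃∈[|l₁−l₂|,l₁+l₂]=[2,12], have l₃=7  ✓
Σlᵢ = 19 ⇒ odd  ✗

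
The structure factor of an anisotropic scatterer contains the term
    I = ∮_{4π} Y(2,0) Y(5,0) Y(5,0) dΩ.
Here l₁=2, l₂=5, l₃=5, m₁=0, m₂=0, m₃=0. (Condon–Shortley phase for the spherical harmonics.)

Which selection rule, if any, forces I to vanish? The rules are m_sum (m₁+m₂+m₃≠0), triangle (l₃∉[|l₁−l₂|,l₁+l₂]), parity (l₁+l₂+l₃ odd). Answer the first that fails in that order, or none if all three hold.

azimuthal sum: 0 + 0 + 0 = 0  ✓
3 ≤ 5 ≤ 7 (triangle on l)  ✓
L = 2 + 5 + 5 = 12 (even)  ✓

none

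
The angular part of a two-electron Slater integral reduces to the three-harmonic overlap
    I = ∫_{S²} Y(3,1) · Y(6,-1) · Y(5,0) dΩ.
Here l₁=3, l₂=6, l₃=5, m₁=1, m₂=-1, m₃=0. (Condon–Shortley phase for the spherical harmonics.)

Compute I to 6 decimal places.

-0.077843

m-sum 0 ✓  L=14 even ✓  3≤5≤9 ✓
Π(2lᵢ+1) = 7×13×11 = 1001
triangle coeff Δ(3,6,5) = 1/675675
Σ_t [1,3]: t=1:−1/8640 t=2:+1/2304 t=3:−1/8640 = 7/34560
(3j)²=7/429 [(3 6 5; 0 0 0)], sign=-1
Σ_t [0,2]: t=0:+1/34560 t=1:−1/3456 t=2:+1/5760 = -1/11520
(3j)²=2/429 [(3 6 5; 1 -1 0)], sign=+1
⇒ 4πI² = 98/1287
I = (-1)√(98/1287/(4π)) = -0.07784287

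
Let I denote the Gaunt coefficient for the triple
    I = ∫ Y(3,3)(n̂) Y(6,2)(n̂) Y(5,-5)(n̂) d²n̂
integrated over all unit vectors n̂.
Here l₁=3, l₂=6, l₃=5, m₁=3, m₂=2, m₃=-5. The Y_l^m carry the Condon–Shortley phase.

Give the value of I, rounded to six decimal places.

-0.036034

Checks pass: Σm=0; 14 even; l₃=5∈[3,9].
(2·3+1)(2·6+1)(2·5+1) = 1001
Δ: 4! 2! 8! / 15! → 1/675675
sum: t=1:−1/8640 t=2:+1/2304 t=3:−1/8640 = 7/34560
3j²(3 6 5; 0 0 0) = Δ·Π!·Σ² = 7/429  (sign -1)
sum: t=0:+1/1935360 = 1/1935360
3j²(3 6 5; 3 2 -5) = Δ·Π!·Σ² = 1/1001  (sign +1)
combine: 4πI² = 1001·7/429·1/1001 = 7/429
take √, sign -1: I = -0.03603425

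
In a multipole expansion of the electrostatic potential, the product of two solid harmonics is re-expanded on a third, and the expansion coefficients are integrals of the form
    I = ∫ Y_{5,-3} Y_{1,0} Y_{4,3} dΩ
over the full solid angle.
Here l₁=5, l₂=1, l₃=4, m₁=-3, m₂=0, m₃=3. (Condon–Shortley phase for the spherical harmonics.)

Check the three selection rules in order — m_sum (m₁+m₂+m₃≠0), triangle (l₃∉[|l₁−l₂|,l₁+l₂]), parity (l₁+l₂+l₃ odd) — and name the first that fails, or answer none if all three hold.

none

Σmᵢ = 0  ✓
l₃∈[|l₁−l₂|,l₁+l₂]=[4,6], have l₃=4  ✓
Σlᵢ = 10 ⇒ even  ✓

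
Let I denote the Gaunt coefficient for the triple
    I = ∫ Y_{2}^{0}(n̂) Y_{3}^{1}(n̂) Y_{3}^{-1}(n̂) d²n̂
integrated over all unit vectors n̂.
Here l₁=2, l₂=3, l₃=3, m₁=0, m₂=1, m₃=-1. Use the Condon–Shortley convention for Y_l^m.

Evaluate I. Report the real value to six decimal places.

-0.126157

Rules hold: Σm=0, L=8 even, 1≤3≤5.
N = 5·7·7 = 245
Δ = 2!·2!·4!/9! = 1/3780
Racah Σ t=0..2: t=0:+1/24 t=1:−1/4 t=2:+1/24 = -1/6
⇒ 3j(2 3 3; 0 0 0)² = 4/105, sgn +1
Racah Σ t=0..2: t=0:+1/96 t=1:−1/6 t=2:+1/16 = -3/32
⇒ 3j(2 3 3; 0 1 -1)² = 3/140, sgn -1
4πI² = N·(3j₀)²·(3jₘ)² = 1/5
I = -1·√(0.2/4π) = -0.12615663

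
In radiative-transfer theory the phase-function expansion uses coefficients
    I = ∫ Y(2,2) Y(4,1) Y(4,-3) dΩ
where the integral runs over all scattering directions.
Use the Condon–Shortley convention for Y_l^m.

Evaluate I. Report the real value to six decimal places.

0.159270

Checks pass: Σm=0; 10 even; l₃=4∈[2,6].
(2·2+1)(2·4+1)(2·4+1) = 405
Δ: 2! 2! 6! / 11! → 1/13860
sum: t=0:+1/192 t=1:−1/36 t=2:+1/192 = -5/288
3j²(2 4 4; 0 0 0) = Δ·Π!·Σ² = 20/693  (sign -1)
sum: t=0:+1/480 = 1/480
3j²(2 4 4; 2 1 -3) = Δ·Π!·Σ² = 3/110  (sign -1)
combine: 4πI² = 405·20/693·3/110 = 270/847
take √, sign +1: I = 0.15927046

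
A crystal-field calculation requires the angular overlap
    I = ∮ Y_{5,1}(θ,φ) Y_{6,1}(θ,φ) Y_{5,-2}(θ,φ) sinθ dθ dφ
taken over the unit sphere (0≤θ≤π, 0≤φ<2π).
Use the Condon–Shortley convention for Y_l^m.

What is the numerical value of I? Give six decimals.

0.120248

Rules hold: Σm=0, L=16 even, 1≤5≤11.
N = 11·13·11 = 1573
Δ = 6!·4!·6!/17! = 1/28588560
Racah Σ t=1..5: t=1:−1/345600 t=2:+1/13824 t=3:−1/5184 t=4:+1/13824 t=5:−1/345600 = -7/129600
⇒ 3j(5 6 5; 0 0 0)² = 80/7293, sgn +1
Racah Σ t=1..4: t=1:−1/518400 t=2:+1/23040 t=3:−1/10368 t=4:+1/41472 = -1/32400
⇒ 3j(5 6 5; 1 1 -2)² = 128/12155, sgn +1
4πI² = N·(3j₀)²·(3jₘ)² = 2048/11271
I = +1·√(0.181705/4π) = 0.12024827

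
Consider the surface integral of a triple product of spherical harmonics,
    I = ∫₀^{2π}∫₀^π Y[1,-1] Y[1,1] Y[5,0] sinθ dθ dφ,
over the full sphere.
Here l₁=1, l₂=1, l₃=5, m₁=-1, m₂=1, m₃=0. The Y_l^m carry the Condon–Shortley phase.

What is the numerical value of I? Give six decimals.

|1−1|≤5≤1+1 violated ⇒ I = 0

0.000000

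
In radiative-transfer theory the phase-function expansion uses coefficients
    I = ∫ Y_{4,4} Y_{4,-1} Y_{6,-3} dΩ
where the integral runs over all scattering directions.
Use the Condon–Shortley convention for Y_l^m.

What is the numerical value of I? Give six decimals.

0.155830

Checks pass: Σm=0; 14 even; l₃=6∈[0,8].
(2·4+1)(2·4+1)(2·6+1) = 1053
Δ: 2! 6! 6! / 15! → 1/1261260
sum: t=0:+1/4608 t=1:−1/1296 t=2:+1/4608 = -7/20736
3j²(4 4 6; 0 0 0) = Δ·Π!·Σ² = 20/1287  (sign -1)
sum: t=0:+1/51840 = 1/51840
3j²(4 4 6; 4 -1 -3) = Δ·Π!·Σ² = 8/429  (sign -1)
combine: 4πI² = 1053·20/1287·8/429 = 480/1573
take √, sign +1: I = 0.15583009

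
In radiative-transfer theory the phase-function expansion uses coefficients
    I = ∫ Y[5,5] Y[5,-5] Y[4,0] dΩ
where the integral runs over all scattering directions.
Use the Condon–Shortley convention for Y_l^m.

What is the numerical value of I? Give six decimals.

-0.130198

Checks pass: Σm=0; 14 even; l₃=4∈[0,10].
(2·5+1)(2·5+1)(2·4+1) = 1089
Δ: 6! 4! 4! / 15! → 1/3153150
sum: t=1:−1/69120 t=2:+1/1728 t=3:−1/576 t=4:+1/1728 t=5:−1/69120 = -7/11520
3j²(5 5 4; 0 0 0) = Δ·Π!·Σ² = 2/143  (sign -1)
sum: t=0:+1/414720 = 1/414720
3j²(5 5 4; 5 -5 0) = Δ·Π!·Σ² = 2/143  (sign +1)
combine: 4πI² = 1089·2/143·2/143 = 36/169
take √, sign -1: I = -0.13019760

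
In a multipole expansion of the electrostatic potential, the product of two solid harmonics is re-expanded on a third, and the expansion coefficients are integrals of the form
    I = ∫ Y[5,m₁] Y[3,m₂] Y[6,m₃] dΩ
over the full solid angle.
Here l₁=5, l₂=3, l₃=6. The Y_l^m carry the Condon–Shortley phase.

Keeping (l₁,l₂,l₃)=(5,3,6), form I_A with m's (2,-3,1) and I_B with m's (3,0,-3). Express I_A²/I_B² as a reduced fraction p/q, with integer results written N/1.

l's match ⇒ only the (l;m) 3-j factors differ between A and B.
A: triangle coeff Δ(5,3,6) = 1/675675; Σ_t [0,0]: t=0:+1/34560 = 1/34560; (3j)²=7/429 [(5 3 6; 2 -3 1)], sign=-1
B: triangle coeff Δ(5,3,6) = 1/675675; Σ_t [0,2]: t=0:+1/17280 t=1:−1/20160 t=2:+1/483840 = 1/96768; (3j)²=1/1001 [(5 3 6; 3 0 -3)], sign=-1
I_A²/I_B² = (7/429)/(1/1001) = 49/3

49/3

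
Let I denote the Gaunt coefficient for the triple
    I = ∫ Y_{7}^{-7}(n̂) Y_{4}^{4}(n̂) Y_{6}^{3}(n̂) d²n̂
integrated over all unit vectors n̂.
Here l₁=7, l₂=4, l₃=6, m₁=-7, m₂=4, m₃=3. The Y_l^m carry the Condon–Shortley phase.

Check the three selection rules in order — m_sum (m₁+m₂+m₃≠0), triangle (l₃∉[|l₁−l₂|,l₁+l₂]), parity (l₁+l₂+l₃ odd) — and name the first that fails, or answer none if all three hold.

azimuthal sum: -7 + 4 + 3 = 0  ✓
3 ≤ 6 ≤ 11 (triangle on l)  ✓
L = 7 + 4 + 6 = 17 (odd)  ✗

parity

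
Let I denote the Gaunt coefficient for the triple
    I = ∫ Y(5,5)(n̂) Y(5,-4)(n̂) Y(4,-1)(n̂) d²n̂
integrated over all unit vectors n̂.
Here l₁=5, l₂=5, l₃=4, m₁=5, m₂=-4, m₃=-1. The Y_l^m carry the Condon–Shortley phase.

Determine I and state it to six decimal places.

0.184127

Rules hold: Σm=0, L=14 even, 0≤4≤10.
N = 11·11·9 = 1089
Δ = 6!·4!·4!/15! = 1/3153150
Racah Σ t=1..5: t=1:−1/69120 t=2:+1/1728 t=3:−1/576 t=4:+1/1728 t=5:−1/69120 = -7/11520
⇒ 3j(5 5 4; 0 0 0)² = 2/143, sgn -1
Racah Σ t=0..0: t=0:+1/103680 = 1/103680
⇒ 3j(5 5 4; 5 -4 -1)² = 4/143, sgn -1
4πI² = N·(3j₀)²·(3jₘ)² = 72/169
I = +1·√(0.426036/4π) = 0.18412721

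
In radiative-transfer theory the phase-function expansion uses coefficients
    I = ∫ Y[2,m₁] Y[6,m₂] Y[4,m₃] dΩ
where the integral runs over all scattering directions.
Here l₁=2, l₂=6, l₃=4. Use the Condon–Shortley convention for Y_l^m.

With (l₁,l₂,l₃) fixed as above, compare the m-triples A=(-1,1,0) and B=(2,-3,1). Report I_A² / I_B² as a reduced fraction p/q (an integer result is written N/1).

l's match ⇒ only the (l;m) 3-j factors differ between A and B.
A: triangle coeff Δ(2,6,4) = 1/6435; Σ_t [3,3]: t=3:−1/3456 = -1/3456; (3j)²=35/1287 [(2 6 4; -1 1 0)], sign=-1
B: triangle coeff Δ(2,6,4) = 1/6435; Σ_t [0,0]: t=0:+1/17280 = 1/17280; (3j)²=14/715 [(2 6 4; 2 -3 1)], sign=-1
I_A²/I_B² = (35/1287)/(14/715) = 25/18

25/18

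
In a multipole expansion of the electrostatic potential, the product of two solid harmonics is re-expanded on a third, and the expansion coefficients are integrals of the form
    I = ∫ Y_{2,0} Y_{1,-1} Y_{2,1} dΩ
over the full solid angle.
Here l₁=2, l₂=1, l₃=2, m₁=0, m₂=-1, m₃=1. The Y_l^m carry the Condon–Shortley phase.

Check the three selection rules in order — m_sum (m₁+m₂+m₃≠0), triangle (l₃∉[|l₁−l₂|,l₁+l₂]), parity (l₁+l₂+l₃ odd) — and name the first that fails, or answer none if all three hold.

Σmᵢ = 0  ✓
l₃∈[|l₁−l₂|,l₁+l₂]=[1,3], have l₃=2  ✓
Σlᵢ = 5 ⇒ odd  ✗

parity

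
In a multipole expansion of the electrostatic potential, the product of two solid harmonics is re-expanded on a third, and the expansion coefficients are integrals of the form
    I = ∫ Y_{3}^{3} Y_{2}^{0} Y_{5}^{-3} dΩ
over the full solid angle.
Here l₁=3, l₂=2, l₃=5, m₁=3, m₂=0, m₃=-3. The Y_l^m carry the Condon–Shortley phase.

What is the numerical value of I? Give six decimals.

Checks pass: Σm=0; 10 even; l₃=5∈[1,5].
(2·3+1)(2·2+1)(2·5+1) = 385
Δ: 0! 6! 4! / 11! → 1/2310
sum: t=0:+1/144 = 1/144
3j²(3 2 5; 0 0 0) = Δ·Π!·Σ² = 10/231  (sign -1)
sum: t=0:+1/2880 = 1/2880
3j²(3 2 5; 3 0 -3) = Δ·Π!·Σ² = 2/165  (sign +1)
combine: 4πI² = 385·10/231·2/165 = 20/99
take √, sign -1: I = -0.12679218

-0.126792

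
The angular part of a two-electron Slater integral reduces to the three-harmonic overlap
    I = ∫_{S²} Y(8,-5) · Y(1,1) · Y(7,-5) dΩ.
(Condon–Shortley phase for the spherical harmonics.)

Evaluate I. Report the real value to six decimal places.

Σmᵢ = -9 ≠ 0, so the φ-integral vanishes; I = 0

0.000000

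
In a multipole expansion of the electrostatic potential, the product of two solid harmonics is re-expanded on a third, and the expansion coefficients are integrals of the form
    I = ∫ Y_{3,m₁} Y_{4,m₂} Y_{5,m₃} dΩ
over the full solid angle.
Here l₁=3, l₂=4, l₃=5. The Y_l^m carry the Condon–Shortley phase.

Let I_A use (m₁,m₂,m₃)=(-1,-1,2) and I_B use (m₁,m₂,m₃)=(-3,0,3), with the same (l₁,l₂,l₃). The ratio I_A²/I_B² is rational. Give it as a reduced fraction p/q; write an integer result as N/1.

l's match ⇒ only the (l;m) 3-j factors differ between A and B.
A: triangle coeff Δ(3,4,5) = 1/180180; Σ_t [0,2]: t=0:+1/1728 t=1:−1/288 t=2:+1/960 = -1/540; (3j)²=128/6435 [(3 4 5; -1 -1 2)], sign=+1
B: triangle coeff Δ(3,4,5) = 1/180180; Σ_t [2,2]: t=2:+1/2304 = 1/2304; (3j)²=5/143 [(3 4 5; -3 0 3)], sign=+1
I_A²/I_B² = (128/6435)/(5/143) = 128/225

128/225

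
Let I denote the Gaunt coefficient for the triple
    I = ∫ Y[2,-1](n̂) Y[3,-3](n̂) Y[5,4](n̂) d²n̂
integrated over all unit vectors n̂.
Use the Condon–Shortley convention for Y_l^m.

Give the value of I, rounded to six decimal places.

0.219610

Checks pass: Σm=0; 10 even; l₃=5∈[1,5].
(2·2+1)(2·3+1)(2·5+1) = 385
Δ: 0! 4! 6! / 11! → 1/2310
sum: t=0:+1/144 = 1/144
3j²(2 3 5; 0 0 0) = Δ·Π!·Σ² = 10/231  (sign -1)
sum: t=0:+1/4320 = 1/4320
3j²(2 3 5; -1 -3 4) = Δ·Π!·Σ² = 2/55  (sign -1)
combine: 4πI² = 385·10/231·2/55 = 20/33
take √, sign +1: I = 0.21961050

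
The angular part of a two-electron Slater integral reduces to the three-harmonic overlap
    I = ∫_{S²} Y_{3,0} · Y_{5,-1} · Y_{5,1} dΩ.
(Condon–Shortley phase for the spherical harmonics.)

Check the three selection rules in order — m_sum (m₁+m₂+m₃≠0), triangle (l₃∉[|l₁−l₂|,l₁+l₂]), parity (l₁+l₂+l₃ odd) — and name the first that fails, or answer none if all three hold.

parity

Σmᵢ = 0  ✓
l₃∈[|l₁−l₂|,l₁+l₂]=[2,8], have l₃=5  ✓
Σlᵢ = 13 ⇒ odd  ✗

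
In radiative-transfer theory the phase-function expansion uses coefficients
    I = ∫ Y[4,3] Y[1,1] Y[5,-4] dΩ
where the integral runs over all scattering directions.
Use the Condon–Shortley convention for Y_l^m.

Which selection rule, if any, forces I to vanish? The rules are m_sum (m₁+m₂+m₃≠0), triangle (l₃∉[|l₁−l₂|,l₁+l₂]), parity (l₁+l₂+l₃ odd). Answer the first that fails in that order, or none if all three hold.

none

m₁+m₂+m₃ = 3 + 1 − 4 = 0  ✓
triangle: |4−1|=3 ≤ l₃=5 ≤ 4+1=5  ✓
parity: l₁+l₂+l₃ = 10 is even  ✓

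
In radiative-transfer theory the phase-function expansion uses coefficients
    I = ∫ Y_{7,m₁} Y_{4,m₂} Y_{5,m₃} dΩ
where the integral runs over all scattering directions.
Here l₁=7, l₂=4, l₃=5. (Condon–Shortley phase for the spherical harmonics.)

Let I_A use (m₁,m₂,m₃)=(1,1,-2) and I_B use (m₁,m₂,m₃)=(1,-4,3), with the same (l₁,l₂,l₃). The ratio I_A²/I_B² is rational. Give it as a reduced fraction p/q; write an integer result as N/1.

5043/5488

Same 7,4,5: normalisation and zero-m 3j drop out of the ratio.
A: Δ: 6! 8! 2! / 17! → 1/6126120; sum: t=3:−1/51840 t=4:+1/69120 t=5:−1/1209600 = -41/7257600; 3j²(7 4 5; 1 1 -2) = Δ·Π!·Σ² = 1681/510510  (sign +1)
B: Δ: 6! 8! 2! / 17! → 1/6126120; sum: t=0:+1/2073600 = 1/2073600; 3j²(7 4 5; 1 -4 3) = Δ·Π!·Σ² = 392/109395  (sign +1)
I_A²/I_B² = (1681/510510)/(392/109395) = 5043/5488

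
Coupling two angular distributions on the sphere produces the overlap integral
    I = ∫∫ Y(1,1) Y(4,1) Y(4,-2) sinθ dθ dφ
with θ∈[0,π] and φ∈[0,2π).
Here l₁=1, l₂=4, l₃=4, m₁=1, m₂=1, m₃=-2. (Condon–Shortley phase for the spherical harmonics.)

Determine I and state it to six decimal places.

0.000000

l₁+l₂+l₃=9 is odd: 3j(l;000)=0 ⇒ I=0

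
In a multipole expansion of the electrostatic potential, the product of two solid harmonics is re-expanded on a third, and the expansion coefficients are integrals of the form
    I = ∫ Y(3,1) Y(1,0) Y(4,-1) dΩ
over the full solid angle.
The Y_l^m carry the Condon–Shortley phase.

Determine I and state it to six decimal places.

Rules hold: Σm=0, L=8 even, 2≤4≤4.
N = 7·3·9 = 189
Δ = 0!·6!·2!/9! = 1/252
Racah Σ t=0..0: t=0:+1/36 = 1/36
⇒ 3j(3 1 4; 0 0 0)² = 4/63, sgn +1
Racah Σ t=0..0: t=0:+1/48 = 1/48
⇒ 3j(3 1 4; 1 0 -1)² = 5/84, sgn -1
4πI² = N·(3j₀)²·(3jₘ)² = 5/7
I = -1·√(0.714286/4π) = -0.23841361

-0.238414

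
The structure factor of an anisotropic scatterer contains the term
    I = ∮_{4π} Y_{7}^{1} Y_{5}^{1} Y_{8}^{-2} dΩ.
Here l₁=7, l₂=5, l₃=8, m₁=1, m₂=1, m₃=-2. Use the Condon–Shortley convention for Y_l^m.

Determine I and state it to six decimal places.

m-sum 0 ✓  L=20 even ✓  2≤8≤12 ✓
Π(2lᵢ+1) = 15×11×17 = 2805
triangle coeff Δ(7,5,8) = 1/814773960
Σ_t [0,4]: t=0:+1/87091200 t=1:−1/4976640 t=2:+1/2073600 t=3:−1/4976640 t=4:+1/87091200 = 1/9676800
(3j)²=360/46189 [(7 5 8; 0 0 0)], sign=+1
Σ_t [0,4]: t=0:+1/298598400 t=1:−1/10368000 t=2:+1/3317760 t=3:−1/6531840 t=4:+1/92897280 = 197/2985984000
(3j)²=38809/5542680 [(7 5 8; 1 1 -2)], sign=+1
⇒ 4πI² = 1746405/11408683
I = (+1)√(1746405/11408683/(4π)) = 0.11036968

0.110370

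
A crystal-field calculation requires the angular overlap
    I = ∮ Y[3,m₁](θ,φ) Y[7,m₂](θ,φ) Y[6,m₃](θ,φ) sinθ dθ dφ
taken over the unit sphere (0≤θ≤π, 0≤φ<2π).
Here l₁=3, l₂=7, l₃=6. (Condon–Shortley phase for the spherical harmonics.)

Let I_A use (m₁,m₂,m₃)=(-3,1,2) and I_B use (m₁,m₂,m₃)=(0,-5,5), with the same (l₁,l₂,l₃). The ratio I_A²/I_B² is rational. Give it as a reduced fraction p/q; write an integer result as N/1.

100/121

Shared (l₁,l₂,l₃)=(3,7,6): N and (l;000)² cancel in I_A²/I_B².
A: Δ = 4!·2!·10!/17! = 1/2042040; Racah Σ t=4..4: t=4:+1/829440 = 1/829440; ⇒ 3j(3 7 6; -3 1 2)² = 35/2431, sgn +1
B: Δ = 4!·2!·10!/17! = 1/2042040; Racah Σ t=1..2: t=1:−1/4354560 t=2:+1/14515200 = -1/6220800; ⇒ 3j(3 7 6; 0 -5 5)² = 77/4420, sgn +1
I_A²/I_B² = (35/2431)/(77/4420) = 100/121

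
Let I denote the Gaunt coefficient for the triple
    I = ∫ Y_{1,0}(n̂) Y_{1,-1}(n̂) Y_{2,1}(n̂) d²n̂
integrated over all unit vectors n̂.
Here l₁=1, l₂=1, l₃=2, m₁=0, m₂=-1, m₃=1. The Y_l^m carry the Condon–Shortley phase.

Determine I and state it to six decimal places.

Rules hold: Σm=0, L=4 even, 0≤2≤2.
N = 3·3·5 = 45
Δ = 0!·2!·2!/5! = 1/30
Racah Σ t=0..0: t=0:+1/1 = 1/1
⇒ 3j(1 1 2; 0 0 0)² = 2/15, sgn +1
Racah Σ t=0..0: t=0:+1/2 = 1/2
⇒ 3j(1 1 2; 0 -1 1)² = 1/10, sgn -1
4πI² = N·(3j₀)²·(3jₘ)² = 3/5
I = -1·√(0.6/4π) = -0.21850969

-0.218510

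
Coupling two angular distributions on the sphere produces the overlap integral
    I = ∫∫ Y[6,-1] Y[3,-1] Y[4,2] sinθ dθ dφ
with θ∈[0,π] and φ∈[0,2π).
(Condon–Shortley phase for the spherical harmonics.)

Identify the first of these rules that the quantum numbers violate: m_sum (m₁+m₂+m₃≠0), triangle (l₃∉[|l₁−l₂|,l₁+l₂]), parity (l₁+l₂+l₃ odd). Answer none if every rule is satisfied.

parity

azimuthal sum: -1 − 1 + 2 = 0  ✓
3 ≤ 4 ≤ 9 (triangle on l)  ✓
L = 6 + 3 + 4 = 13 (odd)  ✗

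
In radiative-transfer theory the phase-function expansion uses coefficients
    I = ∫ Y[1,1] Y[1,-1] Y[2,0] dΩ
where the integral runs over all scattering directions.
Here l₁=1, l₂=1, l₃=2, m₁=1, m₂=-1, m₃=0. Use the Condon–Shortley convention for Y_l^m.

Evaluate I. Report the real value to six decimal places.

0.126157

Checks pass: Σm=0; 4 even; l₃=2∈[0,2].
(2·1+1)(2·1+1)(2·2+1) = 45
Δ: 0! 2! 2! / 5! → 1/30
sum: t=0:+1/1 = 1/1
3j²(1 1 2; 0 0 0) = Δ·Π!·Σ² = 2/15  (sign +1)
sum: t=0:+1/4 = 1/4
3j²(1 1 2; 1 -1 0) = Δ·Π!·Σ² = 1/30  (sign +1)
combine: 4πI² = 45·2/15·1/30 = 1/5
take √, sign +1: I = 0.12615663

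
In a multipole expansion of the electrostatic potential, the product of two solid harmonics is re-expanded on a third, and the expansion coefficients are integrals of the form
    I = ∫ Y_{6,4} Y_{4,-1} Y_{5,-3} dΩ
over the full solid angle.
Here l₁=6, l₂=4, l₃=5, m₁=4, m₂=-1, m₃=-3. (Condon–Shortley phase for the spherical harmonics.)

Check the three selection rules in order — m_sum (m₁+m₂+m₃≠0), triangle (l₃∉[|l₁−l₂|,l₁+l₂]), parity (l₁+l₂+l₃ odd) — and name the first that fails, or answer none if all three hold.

m₁+m₂+m₃ = 4 − 1 − 3 = 0  ✓
triangle: |6−4|=2 ≤ l₃=5 ≤ 6+4=10  ✓
parity: l₁+l₂+l₃ = 15 is odd  ✗

parity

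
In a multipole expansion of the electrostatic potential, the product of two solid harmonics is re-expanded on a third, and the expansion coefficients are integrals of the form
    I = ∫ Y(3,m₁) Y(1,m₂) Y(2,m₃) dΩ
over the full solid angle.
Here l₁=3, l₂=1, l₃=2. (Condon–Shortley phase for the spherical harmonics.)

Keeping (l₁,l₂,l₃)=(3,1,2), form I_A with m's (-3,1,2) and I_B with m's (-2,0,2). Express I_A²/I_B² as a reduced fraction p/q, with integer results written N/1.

3/1

l's match ⇒ only the (l;m) 3-j factors differ between A and B.
A: triangle coeff Δ(3,1,2) = 1/105; Σ_t [2,2]: t=2:+1/48 = 1/48; (3j)²=1/7 [(3 1 2; -3 1 2)], sign=+1
B: triangle coeff Δ(3,1,2) = 1/105; Σ_t [1,1]: t=1:−1/24 = -1/24; (3j)²=1/21 [(3 1 2; -2 0 2)], sign=-1
I_A²/I_B² = (1/7)/(1/21) = 3/1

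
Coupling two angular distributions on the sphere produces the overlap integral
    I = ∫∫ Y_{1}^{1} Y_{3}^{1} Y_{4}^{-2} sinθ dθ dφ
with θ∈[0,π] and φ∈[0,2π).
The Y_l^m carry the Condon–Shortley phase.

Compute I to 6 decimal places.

m-sum 0 ✓  L=8 even ✓  2≤4≤4 ✓
Π(2lᵢ+1) = 3×7×9 = 189
triangle coeff Δ(1,3,4) = 1/252
Σ_t [0,0]: t=0:+1/36 = 1/36
(3j)²=4/63 [(1 3 4; 0 0 0)], sign=+1
Σ_t [0,0]: t=0:+1/96 = 1/96
(3j)²=5/84 [(1 3 4; 1 1 -2)], sign=+1
⇒ 4πI² = 5/7
I = (+1)√(5/7/(4π)) = 0.23841361

0.238414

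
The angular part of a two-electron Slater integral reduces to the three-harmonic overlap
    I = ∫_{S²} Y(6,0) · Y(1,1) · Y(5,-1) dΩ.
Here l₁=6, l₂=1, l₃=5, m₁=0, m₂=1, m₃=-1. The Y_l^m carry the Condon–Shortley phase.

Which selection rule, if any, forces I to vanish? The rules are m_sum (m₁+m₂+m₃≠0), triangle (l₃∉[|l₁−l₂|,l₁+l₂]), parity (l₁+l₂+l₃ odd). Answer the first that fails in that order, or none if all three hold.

none

Σmᵢ = 0  ✓
l₃∈[|l₁−l₂|,l₁+l₂]=[5,7], have l₃=5  ✓
Σlᵢ = 12 ⇒ even  ✓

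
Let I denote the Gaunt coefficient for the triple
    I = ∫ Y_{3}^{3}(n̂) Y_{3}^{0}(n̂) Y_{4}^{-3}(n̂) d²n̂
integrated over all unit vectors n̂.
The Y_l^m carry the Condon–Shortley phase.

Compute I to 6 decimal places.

Checks pass: Σm=0; 10 even; l₃=4∈[0,6].
(2·3+1)(2·3+1)(2·4+1) = 441
Δ: 2! 4! 4! / 11! → 1/34650
sum: t=0:+1/72 t=1:−1/16 t=2:+1/72 = -5/144
3j²(3 3 4; 0 0 0) = Δ·Π!·Σ² = 2/77  (sign -1)
sum: t=0:+1/288 = 1/288
3j²(3 3 4; 3 0 -3) = Δ·Π!·Σ² = 1/22  (sign -1)
combine: 4πI² = 441·2/77·1/22 = 63/121
take √, sign +1: I = 0.20355073

0.203551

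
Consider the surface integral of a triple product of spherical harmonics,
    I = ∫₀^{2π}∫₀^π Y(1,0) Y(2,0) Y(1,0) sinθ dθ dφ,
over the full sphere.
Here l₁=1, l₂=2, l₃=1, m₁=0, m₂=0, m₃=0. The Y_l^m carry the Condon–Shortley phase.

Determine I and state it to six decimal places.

0.252313

Checks pass: Σm=0; 4 even; l₃=1∈[1,3].
(2·1+1)(2·2+1)(2·1+1) = 45
Δ: 2! 0! 2! / 5! → 1/30
sum: t=1:−1/1 = -1/1
3j²(1 2 1; 0 0 0) = Δ·Π!·Σ² = 2/15  (sign +1)
(m-triple is (0,0,0) — same symbol as above.)
combine: 4πI² = 45·2/15·2/15 = 4/5
take √, sign +1: I = 0.25231325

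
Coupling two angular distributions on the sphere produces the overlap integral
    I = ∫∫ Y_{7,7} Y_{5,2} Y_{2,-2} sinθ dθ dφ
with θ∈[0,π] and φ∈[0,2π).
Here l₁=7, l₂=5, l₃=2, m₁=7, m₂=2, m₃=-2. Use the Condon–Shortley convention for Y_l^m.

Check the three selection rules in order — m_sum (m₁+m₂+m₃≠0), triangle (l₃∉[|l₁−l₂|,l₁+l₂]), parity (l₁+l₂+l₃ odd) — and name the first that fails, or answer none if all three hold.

Σmᵢ = 7  ✗
l₃∈[|l₁−l₂|,l₁+l₂]=[2,12], have l₃=2
Σlᵢ = 14 ⇒ even

m_sum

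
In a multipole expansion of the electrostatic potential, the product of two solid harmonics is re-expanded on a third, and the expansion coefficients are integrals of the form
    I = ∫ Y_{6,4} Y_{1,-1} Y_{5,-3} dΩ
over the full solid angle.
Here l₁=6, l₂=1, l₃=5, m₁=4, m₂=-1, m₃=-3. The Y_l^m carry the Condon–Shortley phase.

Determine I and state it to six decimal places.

0.274090

Checks pass: Σm=0; 12 even; l₃=5∈[5,7].
(2·6+1)(2·1+1)(2·5+1) = 429
Δ: 2! 10! 0! / 13! → 1/858
sum: t=1:−1/14400 = -1/14400
3j²(6 1 5; 0 0 0) = Δ·Π!·Σ² = 6/143  (sign +1)
sum: t=0:+1/161280 = 1/161280
3j²(6 1 5; 4 -1 -3) = Δ·Π!·Σ² = 15/286  (sign +1)
combine: 4πI² = 429·6/143·15/286 = 135/143
take √, sign +1: I = 0.27409047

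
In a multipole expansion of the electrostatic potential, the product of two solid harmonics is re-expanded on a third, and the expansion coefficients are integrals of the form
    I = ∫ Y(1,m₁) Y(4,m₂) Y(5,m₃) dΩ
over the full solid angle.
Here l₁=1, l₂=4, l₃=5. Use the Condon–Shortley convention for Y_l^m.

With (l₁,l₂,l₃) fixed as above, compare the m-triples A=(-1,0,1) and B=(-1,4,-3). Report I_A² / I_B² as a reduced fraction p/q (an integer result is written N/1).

15/1

Same 1,4,5: normalisation and zero-m 3j drop out of the ratio.
A: Δ: 0! 2! 8! / 11! → 1/495; sum: t=0:+1/1152 = 1/1152; 3j²(1 4 5; -1 0 1) = Δ·Π!·Σ² = 1/33  (sign +1)
B: Δ: 0! 2! 8! / 11! → 1/495; sum: t=0:+1/80640 = 1/80640; 3j²(1 4 5; -1 4 -3) = Δ·Π!·Σ² = 1/495  (sign +1)
I_A²/I_B² = (1/33)/(1/495) = 15/1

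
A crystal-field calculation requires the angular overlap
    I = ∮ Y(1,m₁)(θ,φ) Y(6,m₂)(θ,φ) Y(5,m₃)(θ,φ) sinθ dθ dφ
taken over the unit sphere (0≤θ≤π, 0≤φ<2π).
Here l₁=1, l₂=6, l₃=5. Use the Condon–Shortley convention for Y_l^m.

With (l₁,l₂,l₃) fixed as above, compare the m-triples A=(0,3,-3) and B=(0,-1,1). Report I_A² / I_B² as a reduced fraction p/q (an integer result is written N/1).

27/35

Shared (l₁,l₂,l₃)=(1,6,5): N and (l;000)² cancel in I_A²/I_B².
A: Δ = 2!·0!·10!/13! = 1/858; Racah Σ t=1..1: t=1:−1/80640 = -1/80640; ⇒ 3j(1 6 5; 0 3 -3)² = 9/286, sgn -1
B: Δ = 2!·0!·10!/13! = 1/858; Racah Σ t=1..1: t=1:−1/17280 = -1/17280; ⇒ 3j(1 6 5; 0 -1 1)² = 35/858, sgn -1
I_A²/I_B² = (9/286)/(35/858) = 27/35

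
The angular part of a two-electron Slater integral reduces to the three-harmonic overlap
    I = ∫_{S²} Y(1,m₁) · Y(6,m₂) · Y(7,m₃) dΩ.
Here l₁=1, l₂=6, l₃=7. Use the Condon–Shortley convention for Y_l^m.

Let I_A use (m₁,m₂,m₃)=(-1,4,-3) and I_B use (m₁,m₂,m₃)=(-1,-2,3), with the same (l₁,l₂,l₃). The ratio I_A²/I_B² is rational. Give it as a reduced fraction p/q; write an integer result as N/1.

2/15

l's match ⇒ only the (l;m) 3-j factors differ between A and B.
A: triangle coeff Δ(1,6,7) = 1/1365; Σ_t [0,0]: t=0:+1/14515200 = 1/14515200; (3j)²=2/455 [(1 6 7; -1 4 -3)], sign=+1
B: triangle coeff Δ(1,6,7) = 1/1365; Σ_t [0,0]: t=0:+1/1935360 = 1/1935360; (3j)²=3/91 [(1 6 7; -1 -2 3)], sign=+1
I_A²/I_B² = (2/455)/(3/91) = 2/15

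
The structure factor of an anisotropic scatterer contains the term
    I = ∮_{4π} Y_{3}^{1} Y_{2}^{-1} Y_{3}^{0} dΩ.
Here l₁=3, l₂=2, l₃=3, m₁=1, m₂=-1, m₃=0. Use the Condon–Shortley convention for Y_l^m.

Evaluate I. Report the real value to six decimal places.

m-sum 0 ✓  L=8 even ✓  1≤3≤5 ✓
Π(2lᵢ+1) = 7×5×7 = 245
triangle coeff Δ(3,2,3) = 1/3780
Σ_t [0,2]: t=0:+1/24 t=1:−1/4 t=2:+1/24 = -1/6
(3j)²=4/105 [(3 2 3; 0 0 0)], sign=+1
Σ_t [0,1]: t=0:+1/8 t=1:−1/12 = 1/24
(3j)²=1/210 [(3 2 3; 1 -1 0)], sign=-1
⇒ 4πI² = 2/45
I = (-1)√(2/45/(4π)) = -0.05947080

-0.059471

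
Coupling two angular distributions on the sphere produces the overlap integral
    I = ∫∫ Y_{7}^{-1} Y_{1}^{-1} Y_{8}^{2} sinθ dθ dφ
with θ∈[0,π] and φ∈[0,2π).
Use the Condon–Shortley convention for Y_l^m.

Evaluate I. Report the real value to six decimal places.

0.205254

m-sum 0 ✓  L=16 even ✓  6≤8≤8 ✓
Π(2lᵢ+1) = 15×3×17 = 765
triangle coeff Δ(7,1,8) = 1/2040
Σ_t [0,0]: t=0:+1/25401600 = 1/25401600
(3j)²=8/255 [(7 1 8; 0 0 0)], sign=+1
Σ_t [0,0]: t=0:+1/58060800 = 1/58060800
(3j)²=3/136 [(7 1 8; -1 -1 2)], sign=+1
⇒ 4πI² = 9/17
I = (+1)√(9/17/(4π)) = 0.20525411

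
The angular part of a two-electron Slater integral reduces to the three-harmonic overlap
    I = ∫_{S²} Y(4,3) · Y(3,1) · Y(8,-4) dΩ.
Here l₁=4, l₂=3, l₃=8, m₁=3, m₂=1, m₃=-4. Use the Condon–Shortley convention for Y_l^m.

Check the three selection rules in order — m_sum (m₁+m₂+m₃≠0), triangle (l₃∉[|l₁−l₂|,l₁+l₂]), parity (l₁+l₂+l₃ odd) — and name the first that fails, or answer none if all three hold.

triangle

m₁+m₂+m₃ = 3 + 1 − 4 = 0  ✓
triangle: |4−3|=1 ≤ l₃=8 ≤ 4+3=7  ✗
parity: l₁+l₂+l₃ = 15 is odd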